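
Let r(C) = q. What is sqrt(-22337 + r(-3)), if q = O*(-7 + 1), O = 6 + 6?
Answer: I*sqrt(22409) ≈ 149.7*I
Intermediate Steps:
O = 12
q = -72 (q = 12*(-7 + 1) = 12*(-6) = -72)
r(C) = -72
sqrt(-22337 + r(-3)) = sqrt(-22337 - 72) = sqrt(-22409) = I*sqrt(22409)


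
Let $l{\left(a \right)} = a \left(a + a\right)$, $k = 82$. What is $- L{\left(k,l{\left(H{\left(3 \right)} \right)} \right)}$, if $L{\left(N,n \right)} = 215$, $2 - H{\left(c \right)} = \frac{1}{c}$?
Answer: $-215$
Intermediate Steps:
$H{\left(c \right)} = 2 - \frac{1}{c}$
$l{\left(a \right)} = 2 a^{2}$ ($l{\left(a \right)} = a 2 a = 2 a^{2}$)
$- L{\left(k,l{\left(H{\left(3 \right)} \right)} \right)} = \left(-1\right) 215 = -215$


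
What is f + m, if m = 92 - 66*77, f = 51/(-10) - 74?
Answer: -50691/10 ≈ -5069.1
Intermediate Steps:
f = -791/10 (f = 51*(-⅒) - 74 = -51/10 - 74 = -791/10 ≈ -79.100)
m = -4990 (m = 92 - 5082 = -4990)
f + m = -791/10 - 4990 = -50691/10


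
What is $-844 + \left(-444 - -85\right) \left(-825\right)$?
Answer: $295331$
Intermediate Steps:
$-844 + \left(-444 - -85\right) \left(-825\right) = -844 + \left(-444 + 85\right) \left(-825\right) = -844 - -296175 = -844 + 296175 = 295331$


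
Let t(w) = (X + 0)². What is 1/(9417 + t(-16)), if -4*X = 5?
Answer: 16/150697 ≈ 0.00010617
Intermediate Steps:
X = -5/4 (X = -¼*5 = -5/4 ≈ -1.2500)
t(w) = 25/16 (t(w) = (-5/4 + 0)² = (-5/4)² = 25/16)
1/(9417 + t(-16)) = 1/(9417 + 25/16) = 1/(150697/16) = 16/150697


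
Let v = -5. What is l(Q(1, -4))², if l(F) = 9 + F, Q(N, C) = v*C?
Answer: 841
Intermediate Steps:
Q(N, C) = -5*C
l(Q(1, -4))² = (9 - 5*(-4))² = (9 + 20)² = 29² = 841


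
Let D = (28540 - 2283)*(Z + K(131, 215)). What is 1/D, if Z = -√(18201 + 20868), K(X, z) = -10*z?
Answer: -2150/120347147767 + 3*√4341/120347147767 ≈ -1.6223e-8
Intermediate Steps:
K(X, z) = -10*z
Z = -3*√4341 (Z = -√39069 = -3*√4341 ≈ -197.66)
D = -56452550 - 78771*√4341 (D = (28540 - 2283)*(-3*√4341 - 10*215) = 26257*(-3*√4341 - 2150) = 26257*(-2150 - 3*√4341) = -56452550 - 78771*√4341 ≈ -6.1642e+7)
1/D = 1/(-56452550 - 78771*√4341)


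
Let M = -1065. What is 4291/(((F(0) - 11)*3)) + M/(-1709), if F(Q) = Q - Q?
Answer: -7298174/56397 ≈ -129.41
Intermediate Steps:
F(Q) = 0
4291/(((F(0) - 11)*3)) + M/(-1709) = 4291/(((0 - 11)*3)) - 1065/(-1709) = 4291/((-11*3)) - 1065*(-1/1709) = 4291/(-33) + 1065/1709 = 4291*(-1/33) + 1065/1709 = -4291/33 + 1065/1709 = -7298174/56397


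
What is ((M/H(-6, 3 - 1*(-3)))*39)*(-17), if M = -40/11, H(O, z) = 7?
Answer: 26520/77 ≈ 344.42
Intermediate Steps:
M = -40/11 (M = -40*1/11 = -40/11 ≈ -3.6364)
((M/H(-6, 3 - 1*(-3)))*39)*(-17) = (-40/11/7*39)*(-17) = (-40/11*1/7*39)*(-17) = -40/77*39*(-17) = -1560/77*(-17) = 26520/77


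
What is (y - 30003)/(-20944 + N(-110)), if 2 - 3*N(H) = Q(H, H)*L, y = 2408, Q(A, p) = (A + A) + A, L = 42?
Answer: 16557/9794 ≈ 1.6905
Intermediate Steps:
Q(A, p) = 3*A (Q(A, p) = 2*A + A = 3*A)
N(H) = 2/3 - 42*H (N(H) = 2/3 - 3*H*42/3 = 2/3 - 42*H)
(y - 30003)/(-20944 + N(-110)) = (2408 - 30003)/(-20944 + (2/3 - 42*(-110))) = -27595/(-20944 + (2/3 + 4620)) = -27595/(-20944 + 13862/3) = -27595/(-48970/3) = -27595*(-3/48970) = 16557/9794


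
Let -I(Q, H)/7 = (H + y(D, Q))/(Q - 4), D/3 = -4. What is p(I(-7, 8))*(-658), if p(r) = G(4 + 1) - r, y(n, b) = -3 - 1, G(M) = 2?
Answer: 3948/11 ≈ 358.91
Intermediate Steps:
D = -12 (D = 3*(-4) = -12)
y(n, b) = -4
I(Q, H) = -7*(-4 + H)/(-4 + Q) (I(Q, H) = -7*(H - 4)/(Q - 4) = -7*(-4 + H)/(-4 + Q))
p(r) = 2 - r
p(I(-7, 8))*(-658) = (2 - 7*(4 - 1*8)/(-4 - 7))*(-658) = (2 - 7*(4 - 8)/(-11))*(-658) = (2 - 7*(-1)*(-4)/11)*(-658) = (2 - 1*28/11)*(-658) = (2 - 28/11)*(-658) = -6/11*(-658) = 3948/11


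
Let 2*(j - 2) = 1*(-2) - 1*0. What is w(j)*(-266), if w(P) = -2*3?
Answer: 1596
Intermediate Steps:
j = 1 (j = 2 + (1*(-2) - 1*0)/2 = 2 + (-2 + 0)/2 = 2 + (½)*(-2) = 2 - 1 = 1)
w(P) = -6
w(j)*(-266) = -6*(-266) = 1596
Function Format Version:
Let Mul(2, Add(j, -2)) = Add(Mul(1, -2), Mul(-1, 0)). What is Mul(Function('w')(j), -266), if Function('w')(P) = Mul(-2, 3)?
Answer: 1596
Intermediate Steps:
j = 1 (j = Add(2, Mul(Rational(1, 2), Add(Mul(1, -2), Mul(-1, 0)))) = Add(2, Mul(Rational(1, 2), Add(-2, 0))) = Add(2, Mul(Rational(1, 2), -2)) = Add(2, -1) = 1)
Function('w')(P) = -6
Mul(Function('w')(j), -266) = Mul(-6, -266) = 1596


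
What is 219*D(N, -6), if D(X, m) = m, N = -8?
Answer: -1314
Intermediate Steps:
219*D(N, -6) = 219*(-6) = -1314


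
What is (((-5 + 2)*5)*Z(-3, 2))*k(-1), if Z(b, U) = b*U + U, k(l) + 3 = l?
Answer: -240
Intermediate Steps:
k(l) = -3 + l
Z(b, U) = U + U*b (Z(b, U) = U*b + U = U + U*b)
(((-5 + 2)*5)*Z(-3, 2))*k(-1) = (((-5 + 2)*5)*(2*(1 - 3)))*(-3 - 1) = ((-3*5)*(2*(-2)))*(-4) = -15*(-4)*(-4) = 60*(-4) = -240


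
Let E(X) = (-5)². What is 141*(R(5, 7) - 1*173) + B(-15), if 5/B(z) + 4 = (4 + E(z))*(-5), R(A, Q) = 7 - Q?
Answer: -3634562/149 ≈ -24393.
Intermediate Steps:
E(X) = 25
B(z) = -5/149 (B(z) = 5/(-4 + (4 + 25)*(-5)) = 5/(-4 + 29*(-5)) = 5/(-4 - 145) = 5/(-149) = 5*(-1/149) = -5/149)
141*(R(5, 7) - 1*173) + B(-15) = 141*((7 - 1*7) - 1*173) - 5/149 = 141*((7 - 7) - 173) - 5/149 = 141*(0 - 173) - 5/149 = 141*(-173) - 5/149 = -24393 - 5/149 = -3634562/149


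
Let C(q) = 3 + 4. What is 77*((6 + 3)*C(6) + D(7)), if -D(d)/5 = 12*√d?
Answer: 4851 - 4620*√7 ≈ -7372.4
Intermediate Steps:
C(q) = 7
D(d) = -60*√d
77*((6 + 3)*C(6) + D(7)) = 77*((6 + 3)*7 - 60*√7) = 77*(9*7 - 60*√7) = 77*(63 - 60*√7) = 4851 - 4620*√7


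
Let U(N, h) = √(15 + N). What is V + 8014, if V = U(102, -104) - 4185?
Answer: 3829 + 3*√13 ≈ 3839.8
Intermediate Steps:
V = -4185 + 3*√13 (V = √(15 + 102) - 4185 = √117 - 4185 = 3*√13 - 4185 = -4185 + 3*√13 ≈ -4174.2)
V + 8014 = (-4185 + 3*√13) + 8014 = 3829 + 3*√13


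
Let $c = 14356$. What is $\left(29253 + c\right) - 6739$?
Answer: $36870$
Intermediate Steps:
$\left(29253 + c\right) - 6739 = \left(29253 + 14356\right) - 6739 = 43609 - 6739 = 36870$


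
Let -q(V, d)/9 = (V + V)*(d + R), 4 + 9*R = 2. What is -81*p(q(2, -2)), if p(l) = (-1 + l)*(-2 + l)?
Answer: -499122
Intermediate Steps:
R = -2/9 (R = -4/9 + (⅑)*2 = -4/9 + 2/9 = -2/9 ≈ -0.22222)
q(V, d) = -18*V*(-2/9 + d) (q(V, d) = -9*(V + V)*(d - 2/9) = -9*2*V*(-2/9 + d) = -18*V*(-2/9 + d))
-81*p(q(2, -2)) = -81*(2 + (2*2*(2 - 9*(-2)))² - 6*2*(2 - 9*(-2))) = -81*(2 + (2*2*(2 + 18))² - 6*2*(2 + 18)) = -81*(2 + (2*2*20)² - 6*2*20) = -81*(2 + 80² - 3*80) = -81*(2 + 6400 - 240) = -81*6162 = -499122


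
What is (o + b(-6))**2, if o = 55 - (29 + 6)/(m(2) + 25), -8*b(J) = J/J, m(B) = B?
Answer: 133934329/46656 ≈ 2870.7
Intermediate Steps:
b(J) = -1/8 (b(J) = -J/(8*J) = -1/8*1 = -1/8)
o = 1450/27 (o = 55 - (29 + 6)/(2 + 25) = 55 - 35/27 = 1450/27 ≈ 53.704)
(o + b(-6))**2 = (1450/27 - 1/8)**2 = (11573/216)**2 = 133934329/46656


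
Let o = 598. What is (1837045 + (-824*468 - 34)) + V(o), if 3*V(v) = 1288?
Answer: 4355425/3 ≈ 1.4518e+6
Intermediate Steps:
V(v) = 1288/3 (V(v) = (⅓)*1288 = 1288/3)
(1837045 + (-824*468 - 34)) + V(o) = (1837045 + (-824*468 - 34)) + 1288/3 = (1837045 + (-385632 - 34)) + 1288/3 = (1837045 - 385666) + 1288/3 = 1451379 + 1288/3 = 4355425/3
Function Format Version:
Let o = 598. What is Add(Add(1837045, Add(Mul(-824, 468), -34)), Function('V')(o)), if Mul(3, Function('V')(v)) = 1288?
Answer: Rational(4355425, 3) ≈ 1.4518e+6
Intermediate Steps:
Function('V')(v) = Rational(1288, 3) (Function('V')(v) = Mul(Rational(1, 3), 1288) = Rational(1288, 3))
Add(Add(1837045, Add(Mul(-824, 468), -34)), Function('V')(o)) = Add(Add(1837045, Add(Mul(-824, 468), -34)), Rational(1288, 3)) = Add(Add(1837045, Add(-385632, -34)), Rational(1288, 3)) = Add(Add(1837045, -385666), Rational(1288, 3)) = Add(1451379, Rational(1288, 3)) = Rational(4355425, 3)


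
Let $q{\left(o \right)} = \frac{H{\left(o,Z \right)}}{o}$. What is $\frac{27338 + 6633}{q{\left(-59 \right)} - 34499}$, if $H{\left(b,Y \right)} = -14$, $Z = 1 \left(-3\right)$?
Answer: $- \frac{2004289}{2035427} \approx -0.9847$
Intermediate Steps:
$Z = -3$
$q{\left(o \right)} = - \frac{14}{o}$
$\frac{27338 + 6633}{q{\left(-59 \right)} - 34499} = \frac{27338 + 6633}{- \frac{14}{-59} - 34499} = \frac{33971}{\left(-14\right) \left(- \frac{1}{59}\right) - 34499} = \frac{33971}{\frac{14}{59} - 34499} = \frac{33971}{- \frac{2035427}{59}} = 33971 \left(- \frac{59}{2035427}\right) = - \frac{2004289}{2035427}$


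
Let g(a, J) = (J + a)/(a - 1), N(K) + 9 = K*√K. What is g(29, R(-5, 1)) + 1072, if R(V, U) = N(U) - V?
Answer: 15021/14 ≈ 1072.9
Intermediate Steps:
N(K) = -9 + K^(3/2) (N(K) = -9 + K*√K = -9 + K^(3/2))
R(V, U) = -9 + U^(3/2) - V (R(V, U) = (-9 + U^(3/2)) - V = -9 + U^(3/2) - V)
g(a, J) = (J + a)/(-1 + a)
g(29, R(-5, 1)) + 1072 = ((-9 + 1^(3/2) - 1*(-5)) + 29)/(-1 + 29) + 1072 = ((-9 + 1 + 5) + 29)/28 + 1072 = (-3 + 29)/28 + 1072 = (1/28)*26 + 1072 = 13/14 + 1072 = 15021/14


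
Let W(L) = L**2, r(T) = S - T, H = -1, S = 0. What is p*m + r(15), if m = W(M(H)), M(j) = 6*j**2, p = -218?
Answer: -7863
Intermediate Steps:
r(T) = -T (r(T) = 0 - T = -T)
m = 36 (m = (6*(-1)**2)**2 = (6*1)**2 = 6**2 = 36)
p*m + r(15) = -218*36 - 1*15 = -7848 - 15 = -7863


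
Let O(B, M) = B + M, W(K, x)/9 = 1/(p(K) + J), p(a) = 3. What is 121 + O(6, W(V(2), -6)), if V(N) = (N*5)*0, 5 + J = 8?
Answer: 257/2 ≈ 128.50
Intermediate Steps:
J = 3 (J = -5 + 8 = 3)
V(N) = 0 (V(N) = (5*N)*0 = 0)
W(K, x) = 3/2 (W(K, x) = 9/(3 + 3) = 9/6 = 9*(⅙) = 3/2)
121 + O(6, W(V(2), -6)) = 121 + (6 + 3/2) = 121 + 15/2 = 257/2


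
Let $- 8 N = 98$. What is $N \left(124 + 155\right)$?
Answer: $- \frac{13671}{4} \approx -3417.8$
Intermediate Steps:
$N = - \frac{49}{4}$ ($N = \left(- \frac{1}{8}\right) 98 = - \frac{49}{4} \approx -12.25$)
$N \left(124 + 155\right) = - \frac{49 \left(124 + 155\right)}{4} = \left(- \frac{49}{4}\right) 279 = - \frac{13671}{4}$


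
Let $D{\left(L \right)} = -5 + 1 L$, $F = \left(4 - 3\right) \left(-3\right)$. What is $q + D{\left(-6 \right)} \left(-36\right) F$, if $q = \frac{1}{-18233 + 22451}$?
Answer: $- \frac{5010983}{4218} \approx -1188.0$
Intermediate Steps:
$F = -3$ ($F = 1 \left(-3\right) = -3$)
$D{\left(L \right)} = -5 + L$
$q = \frac{1}{4218} \approx 0.00023708$
$q + D{\left(-6 \right)} \left(-36\right) F = \frac{1}{4218} + \left(-5 - 6\right) \left(-36\right) \left(-3\right) = \frac{1}{4218} + \left(-11\right) \left(-36\right) \left(-3\right) = \frac{1}{4218} + 396 \left(-3\right) = \frac{1}{4218} - 1188 = - \frac{5010983}{4218}$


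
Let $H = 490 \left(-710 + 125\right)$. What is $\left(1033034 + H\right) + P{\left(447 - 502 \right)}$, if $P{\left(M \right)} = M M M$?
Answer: $580009$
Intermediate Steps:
$P{\left(M \right)} = M^{3}$ ($P{\left(M \right)} = M^{2} M = M^{3}$)
$H = -286650$ ($H = 490 \left(-585\right) = -286650$)
$\left(1033034 + H\right) + P{\left(447 - 502 \right)} = \left(1033034 - 286650\right) + \left(447 - 502\right)^{3} = 746384 + \left(447 - 502\right)^{3} = 746384 + \left(-55\right)^{3} = 746384 - 166375 = 580009$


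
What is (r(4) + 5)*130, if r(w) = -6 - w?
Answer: -650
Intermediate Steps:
(r(4) + 5)*130 = ((-6 - 1*4) + 5)*130 = ((-6 - 4) + 5)*130 = (-10 + 5)*130 = -5*130 = -650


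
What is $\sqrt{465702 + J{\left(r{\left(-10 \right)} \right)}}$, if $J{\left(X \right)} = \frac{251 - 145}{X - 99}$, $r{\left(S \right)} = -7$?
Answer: $\sqrt{465701} \approx 682.42$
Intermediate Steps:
$J{\left(X \right)} = \frac{106}{-99 + X}$
$\sqrt{465702 + J{\left(r{\left(-10 \right)} \right)}} = \sqrt{465702 + \frac{106}{-99 - 7}} = \sqrt{465702 + \frac{106}{-106}} = \sqrt{465702 + 106 \left(- \frac{1}{106}\right)} = \sqrt{465702 - 1} = \sqrt{465701}$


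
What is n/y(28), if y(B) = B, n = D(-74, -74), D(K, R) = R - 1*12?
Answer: -43/14 ≈ -3.0714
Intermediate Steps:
D(K, R) = -12 + R (D(K, R) = R - 12 = -12 + R)
n = -86 (n = -12 - 74 = -86)
n/y(28) = -86/28 = -86*1/28 = -43/14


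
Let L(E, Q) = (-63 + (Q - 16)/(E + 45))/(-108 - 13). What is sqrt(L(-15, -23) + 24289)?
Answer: sqrt(293903330)/110 ≈ 155.85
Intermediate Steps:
L(E, Q) = 63/121 - (-16 + Q)/(121*(45 + E)) (L(E, Q) = (-63 + (-16 + Q)/(45 + E))/(-121) = (-63 + (-16 + Q)/(45 + E))*(-1/121) = 63/121 - (-16 + Q)/(121*(45 + E)))
sqrt(L(-15, -23) + 24289) = sqrt((2851 - 1*(-23) + 63*(-15))/(121*(45 - 15)) + 24289) = sqrt((1/121)*(2851 + 23 - 945)/30 + 24289) = sqrt((1/121)*(1/30)*1929 + 24289) = sqrt(643/1210 + 24289) = sqrt(29390333/1210) = sqrt(293903330)/110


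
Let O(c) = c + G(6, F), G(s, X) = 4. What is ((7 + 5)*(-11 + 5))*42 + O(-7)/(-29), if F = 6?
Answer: -87693/29 ≈ -3023.9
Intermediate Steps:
O(c) = 4 + c (O(c) = c + 4 = 4 + c)
((7 + 5)*(-11 + 5))*42 + O(-7)/(-29) = ((7 + 5)*(-11 + 5))*42 + (4 - 7)/(-29) = (12*(-6))*42 - 3*(-1/29) = -72*42 + 3/29 = -3024 + 3/29 = -87693/29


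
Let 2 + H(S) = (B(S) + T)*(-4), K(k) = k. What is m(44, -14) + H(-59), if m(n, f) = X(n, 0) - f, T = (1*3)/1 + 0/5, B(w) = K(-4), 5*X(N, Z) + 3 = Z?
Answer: 77/5 ≈ 15.400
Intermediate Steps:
X(N, Z) = -⅗ + Z/5
B(w) = -4
T = 3 (T = 3*1 + 0*(⅕) = 3 + 0 = 3)
m(n, f) = -⅗ - f (m(n, f) = (-⅗ + (⅕)*0) - f = (-⅗ + 0) - f = -⅗ - f)
H(S) = 2 (H(S) = -2 + (-4 + 3)*(-4) = -2 - 1*(-4) = -2 + 4 = 2)
m(44, -14) + H(-59) = (-⅗ - 1*(-14)) + 2 = (-⅗ + 14) + 2 = 67/5 + 2 = 77/5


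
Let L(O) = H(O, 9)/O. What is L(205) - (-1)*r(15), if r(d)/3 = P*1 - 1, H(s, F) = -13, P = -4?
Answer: -3088/205 ≈ -15.063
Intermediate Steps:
L(O) = -13/O
r(d) = -15 (r(d) = 3*(-4*1 - 1) = 3*(-4 - 1) = 3*(-5) = -15)
L(205) - (-1)*r(15) = -13/205 - (-1)*(-15) = -13*1/205 - 1*15 = -13/205 - 15 = -3088/205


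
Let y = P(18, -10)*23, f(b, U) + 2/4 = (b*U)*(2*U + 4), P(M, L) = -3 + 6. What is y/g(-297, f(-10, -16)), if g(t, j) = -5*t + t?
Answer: 23/396 ≈ 0.058081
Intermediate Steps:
P(M, L) = 3
f(b, U) = -½ + U*b*(4 + 2*U) (f(b, U) = -½ + (b*U)*(2*U + 4) = -½ + (U*b)*(4 + 2*U) = -½ + U*b*(4 + 2*U))
g(t, j) = -4*t
y = 69 (y = 3*23 = 69)
y/g(-297, f(-10, -16)) = 69/((-4*(-297))) = 69/1188 = 69*(1/1188) = 23/396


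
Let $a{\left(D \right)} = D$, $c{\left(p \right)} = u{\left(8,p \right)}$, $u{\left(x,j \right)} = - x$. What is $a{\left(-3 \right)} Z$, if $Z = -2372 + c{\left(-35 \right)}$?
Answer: $7140$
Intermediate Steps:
$c{\left(p \right)} = -8$ ($c{\left(p \right)} = \left(-1\right) 8 = -8$)
$Z = -2380$ ($Z = -2372 - 8 = -2380$)
$a{\left(-3 \right)} Z = \left(-3\right) \left(-2380\right) = 7140$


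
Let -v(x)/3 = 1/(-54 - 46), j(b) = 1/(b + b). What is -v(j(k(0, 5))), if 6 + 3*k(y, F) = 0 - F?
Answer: -3/100 ≈ -0.030000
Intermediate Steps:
k(y, F) = -2 - F/3 (k(y, F) = -2 + (0 - F)/3 = -2 + (-F)/3 = -2 - F/3)
j(b) = 1/(2*b)
v(x) = 3/100 (v(x) = -3/(-54 - 46) = -3/(-100) = -3*(-1/100) = 3/100)
-v(j(k(0, 5))) = -1*3/100 = -3/100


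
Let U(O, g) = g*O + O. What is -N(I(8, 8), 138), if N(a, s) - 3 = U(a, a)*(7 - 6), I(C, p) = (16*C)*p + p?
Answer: -1066059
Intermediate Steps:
U(O, g) = O + O*g (U(O, g) = O*g + O = O + O*g)
I(C, p) = p + 16*C*p (I(C, p) = 16*C*p + p = p + 16*C*p)
N(a, s) = 3 + a*(1 + a) (N(a, s) = 3 + (a*(1 + a))*(7 - 6) = 3 + (a*(1 + a))*1 = 3 + a*(1 + a))
-N(I(8, 8), 138) = -(3 + (8*(1 + 16*8))*(1 + 8*(1 + 16*8))) = -(3 + (8*(1 + 128))*(1 + 8*(1 + 128))) = -(3 + (8*129)*(1 + 8*129)) = -(3 + 1032*(1 + 1032)) = -(3 + 1032*1033) = -(3 + 1066056) = -1*1066059 = -1066059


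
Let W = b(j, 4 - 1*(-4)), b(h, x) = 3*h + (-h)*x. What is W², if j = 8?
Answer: 1600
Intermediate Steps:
b(h, x) = 3*h - h*x
W = -40 (W = 8*(3 - (4 - 1*(-4))) = 8*(3 - (4 + 4)) = 8*(3 - 1*8) = 8*(3 - 8) = 8*(-5) = -40)
W² = (-40)² = 1600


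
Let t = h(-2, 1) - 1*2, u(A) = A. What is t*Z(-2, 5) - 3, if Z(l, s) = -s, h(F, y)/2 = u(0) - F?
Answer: -13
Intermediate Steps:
h(F, y) = -2*F (h(F, y) = 2*(0 - F) = 2*(-F) = -2*F)
t = 2 (t = -2*(-2) - 1*2 = 4 - 2 = 2)
t*Z(-2, 5) - 3 = 2*(-1*5) - 3 = 2*(-5) - 3 = -10 - 3 = -13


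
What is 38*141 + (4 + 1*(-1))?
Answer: 5361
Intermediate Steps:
38*141 + (4 + 1*(-1)) = 5358 + (4 - 1) = 5358 + 3 = 5361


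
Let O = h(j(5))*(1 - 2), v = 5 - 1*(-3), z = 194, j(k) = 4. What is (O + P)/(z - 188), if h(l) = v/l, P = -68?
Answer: -35/3 ≈ -11.667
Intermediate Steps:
v = 8 (v = 5 + 3 = 8)
h(l) = 8/l
O = -2 (O = (8/4)*(1 - 2) = (8*(¼))*(-1) = 2*(-1) = -2)
(O + P)/(z - 188) = (-2 - 68)/(194 - 188) = -70/6 = -70*⅙ = -35/3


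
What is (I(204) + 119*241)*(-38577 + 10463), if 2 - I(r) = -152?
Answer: -810610962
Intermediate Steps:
I(r) = 154 (I(r) = 2 - 1*(-152) = 2 + 152 = 154)
(I(204) + 119*241)*(-38577 + 10463) = (154 + 119*241)*(-38577 + 10463) = (154 + 28679)*(-28114) = 28833*(-28114) = -810610962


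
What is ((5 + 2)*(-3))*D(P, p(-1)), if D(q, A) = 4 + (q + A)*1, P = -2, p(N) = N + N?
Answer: 0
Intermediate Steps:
p(N) = 2*N
D(q, A) = 4 + A + q (D(q, A) = 4 + (A + q)*1 = 4 + (A + q) = 4 + A + q)
((5 + 2)*(-3))*D(P, p(-1)) = ((5 + 2)*(-3))*(4 + 2*(-1) - 2) = (7*(-3))*(4 - 2 - 2) = -21*0 = 0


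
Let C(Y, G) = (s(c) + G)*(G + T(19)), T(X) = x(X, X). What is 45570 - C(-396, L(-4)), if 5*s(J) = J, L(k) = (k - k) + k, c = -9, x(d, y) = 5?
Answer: 227879/5 ≈ 45576.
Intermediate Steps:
L(k) = k (L(k) = 0 + k = k)
T(X) = 5
s(J) = J/5
C(Y, G) = (5 + G)*(-9/5 + G) (C(Y, G) = ((⅕)*(-9) + G)*(G + 5) = (-9/5 + G)*(5 + G) = (5 + G)*(-9/5 + G))
45570 - C(-396, L(-4)) = 45570 - (-9 + (-4)² + (16/5)*(-4)) = 45570 - (-9 + 16 - 64/5) = 45570 - 1*(-29/5) = 45570 + 29/5 = 227879/5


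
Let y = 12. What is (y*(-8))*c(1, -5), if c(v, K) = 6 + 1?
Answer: -672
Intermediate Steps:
c(v, K) = 7
(y*(-8))*c(1, -5) = (12*(-8))*7 = -96*7 = -672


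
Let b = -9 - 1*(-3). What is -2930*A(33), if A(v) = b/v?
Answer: 5860/11 ≈ 532.73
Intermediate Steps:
b = -6 (b = -9 + 3 = -6)
A(v) = -6/v
-2930*A(33) = -(-17580)/33 = -2930*(-2/11) = 5860/11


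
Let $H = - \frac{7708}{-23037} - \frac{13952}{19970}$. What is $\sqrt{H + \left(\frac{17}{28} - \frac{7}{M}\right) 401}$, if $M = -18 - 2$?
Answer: $\frac{\sqrt{3246212667953432562}}{92009778} \approx 19.582$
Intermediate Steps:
$M = -20$
$H = - \frac{83741732}{230024445}$ ($H = \left(-7708\right) \left(- \frac{1}{23037}\right) - \frac{6976}{9985} = \frac{7708}{23037} - \frac{6976}{9985} = - \frac{83741732}{230024445} \approx -0.36406$)
$\sqrt{H + \left(\frac{17}{28} - \frac{7}{M}\right) 401} = \sqrt{- \frac{83741732}{230024445} + \left(\frac{17}{28} - \frac{7}{-20}\right) 401} = \sqrt{- \frac{83741732}{230024445} + \left(17 \cdot \frac{1}{28} - - \frac{7}{20}\right) 401} = \sqrt{- \frac{83741732}{230024445} + \left(\frac{17}{28} + \frac{7}{20}\right) 401} = \sqrt{- \frac{83741732}{230024445} + \frac{67}{70} \cdot 401} = \sqrt{- \frac{83741732}{230024445} + \frac{26867}{70}} = \sqrt{\frac{35281170529}{92009778}} = \frac{\sqrt{3246212667953432562}}{92009778}$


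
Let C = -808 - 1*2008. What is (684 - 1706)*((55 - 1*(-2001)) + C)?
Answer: 776720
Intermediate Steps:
C = -2816 (C = -808 - 2008 = -2816)
(684 - 1706)*((55 - 1*(-2001)) + C) = (684 - 1706)*((55 - 1*(-2001)) - 2816) = -1022*((55 + 2001) - 2816) = -1022*(2056 - 2816) = -1022*(-760) = 776720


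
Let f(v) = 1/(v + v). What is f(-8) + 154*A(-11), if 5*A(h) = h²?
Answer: 298139/80 ≈ 3726.7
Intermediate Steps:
f(v) = 1/(2*v)
A(h) = h²/5
f(-8) + 154*A(-11) = (½)/(-8) + 154*((⅕)*(-11)²) = (½)*(-⅛) + 154*((⅕)*121) = -1/16 + 154*(121/5) = -1/16 + 18634/5 = 298139/80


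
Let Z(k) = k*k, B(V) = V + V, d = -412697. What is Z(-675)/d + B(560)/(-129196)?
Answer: -14831787035/13329700403 ≈ -1.1127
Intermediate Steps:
B(V) = 2*V
Z(k) = k²
Z(-675)/d + B(560)/(-129196) = (-675)²/(-412697) + (2*560)/(-129196) = 455625*(-1/412697) + 1120*(-1/129196) = -455625/412697 - 280/32299 = -14831787035/13329700403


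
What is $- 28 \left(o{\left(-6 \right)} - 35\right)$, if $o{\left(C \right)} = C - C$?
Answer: $980$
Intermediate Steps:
$o{\left(C \right)} = 0$
$- 28 \left(o{\left(-6 \right)} - 35\right) = - 28 \left(0 - 35\right) = \left(-28\right) \left(-35\right) = 980$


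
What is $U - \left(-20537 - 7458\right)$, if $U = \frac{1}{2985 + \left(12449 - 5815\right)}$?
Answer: $\frac{269283906}{9619} \approx 27995.0$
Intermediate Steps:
$U = \frac{1}{9619}$ ($U = \frac{1}{2985 + 6634} = \frac{1}{9619} \approx 0.00010396$)
$U - \left(-20537 - 7458\right) = \frac{1}{9619} - \left(-20537 - 7458\right) = \frac{1}{9619} - -27995 = \frac{1}{9619} + 27995 = \frac{269283906}{9619}$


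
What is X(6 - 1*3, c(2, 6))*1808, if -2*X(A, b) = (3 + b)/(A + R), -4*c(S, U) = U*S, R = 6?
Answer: 0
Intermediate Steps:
c(S, U) = -S*U/4 (c(S, U) = -U*S/4 = -S*U/4)
X(A, b) = -(3 + b)/(2*(6 + A)) (X(A, b) = -(3 + b)/(2*(A + 6)) = -(3 + b)/(2*(6 + A)))
X(6 - 1*3, c(2, 6))*1808 = ((-3 - (-1)*2*6/4)/(2*(6 + (6 - 1*3))))*1808 = ((-3 - 1*(-3))/(2*(6 + (6 - 3))))*1808 = ((-3 + 3)/(2*(6 + 3)))*1808 = ((1/2)*0/9)*1808 = ((1/2)*(1/9)*0)*1808 = 0*1808 = 0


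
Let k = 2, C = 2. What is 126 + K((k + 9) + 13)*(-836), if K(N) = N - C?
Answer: -18266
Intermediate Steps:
K(N) = -2 + N (K(N) = N - 1*2 = N - 2 = -2 + N)
126 + K((k + 9) + 13)*(-836) = 126 + (-2 + ((2 + 9) + 13))*(-836) = 126 + (-2 + (11 + 13))*(-836) = 126 + (-2 + 24)*(-836) = 126 + 22*(-836) = 126 - 18392 = -18266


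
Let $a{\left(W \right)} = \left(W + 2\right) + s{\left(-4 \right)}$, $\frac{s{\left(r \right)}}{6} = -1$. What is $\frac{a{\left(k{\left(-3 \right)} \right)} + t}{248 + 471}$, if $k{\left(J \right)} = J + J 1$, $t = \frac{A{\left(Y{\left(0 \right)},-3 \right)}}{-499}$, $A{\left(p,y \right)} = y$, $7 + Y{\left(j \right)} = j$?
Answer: $- \frac{4987}{358781} \approx -0.0139$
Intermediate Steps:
$Y{\left(j \right)} = -7 + j$
$s{\left(r \right)} = -6$ ($s{\left(r \right)} = 6 \left(-1\right) = -6$)
$t = \frac{3}{499}$ ($t = - \frac{3}{-499} = \left(-3\right) \left(- \frac{1}{499}\right) = \frac{3}{499} \approx 0.006012$)
$k{\left(J \right)} = 2 J$ ($k{\left(J \right)} = J + J = 2 J$)
$a{\left(W \right)} = -4 + W$ ($a{\left(W \right)} = \left(W + 2\right) - 6 = \left(2 + W\right) - 6 = -4 + W$)
$\frac{a{\left(k{\left(-3 \right)} \right)} + t}{248 + 471} = \frac{\left(-4 + 2 \left(-3\right)\right) + \frac{3}{499}}{248 + 471} = \frac{\left(-4 - 6\right) + \frac{3}{499}}{719} = \left(-10 + \frac{3}{499}\right) \frac{1}{719} = \left(- \frac{4987}{499}\right) \frac{1}{719} = - \frac{4987}{358781}$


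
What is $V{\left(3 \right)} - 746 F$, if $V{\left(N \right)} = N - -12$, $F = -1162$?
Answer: $866867$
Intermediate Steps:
$V{\left(N \right)} = 12 + N$ ($V{\left(N \right)} = N + 12 = 12 + N$)
$V{\left(3 \right)} - 746 F = \left(12 + 3\right) - -866852 = 15 + 866852 = 866867$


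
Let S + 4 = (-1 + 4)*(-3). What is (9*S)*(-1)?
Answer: 117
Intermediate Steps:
S = -13 (S = -4 + (-1 + 4)*(-3) = -4 + 3*(-3) = -4 - 9 = -13)
(9*S)*(-1) = (9*(-13))*(-1) = -117*(-1) = 117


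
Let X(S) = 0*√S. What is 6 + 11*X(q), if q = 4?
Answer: 6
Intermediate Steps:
X(S) = 0
6 + 11*X(q) = 6 + 11*0 = 6 + 0 = 6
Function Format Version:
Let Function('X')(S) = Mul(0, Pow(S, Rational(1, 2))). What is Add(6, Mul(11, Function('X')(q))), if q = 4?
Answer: 6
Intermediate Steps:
Function('X')(S) = 0
Add(6, Mul(11, Function('X')(q))) = Add(6, Mul(11, 0)) = Add(6, 0) = 6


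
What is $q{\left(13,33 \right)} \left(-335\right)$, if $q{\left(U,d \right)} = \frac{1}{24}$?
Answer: $- \frac{335}{24} \approx -13.958$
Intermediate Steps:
$q{\left(U,d \right)} = \frac{1}{24}$
$q{\left(13,33 \right)} \left(-335\right) = \frac{1}{24} \left(-335\right) = - \frac{335}{24}$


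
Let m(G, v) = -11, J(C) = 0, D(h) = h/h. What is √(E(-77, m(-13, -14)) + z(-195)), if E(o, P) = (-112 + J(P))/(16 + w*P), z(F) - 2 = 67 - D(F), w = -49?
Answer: 2*√5220885/555 ≈ 8.2340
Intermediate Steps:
D(h) = 1
z(F) = 68 (z(F) = 2 + (67 - 1*1) = 2 + (67 - 1) = 2 + 66 = 68)
E(o, P) = -112/(16 - 49*P) (E(o, P) = (-112 + 0)/(16 - 49*P) = -112/(16 - 49*P))
√(E(-77, m(-13, -14)) + z(-195)) = √(112/(-16 + 49*(-11)) + 68) = √(112/(-16 - 539) + 68) = √(112/(-555) + 68) = √(112*(-1/555) + 68) = √(-112/555 + 68) = √(37628/555) = 2*√5220885/555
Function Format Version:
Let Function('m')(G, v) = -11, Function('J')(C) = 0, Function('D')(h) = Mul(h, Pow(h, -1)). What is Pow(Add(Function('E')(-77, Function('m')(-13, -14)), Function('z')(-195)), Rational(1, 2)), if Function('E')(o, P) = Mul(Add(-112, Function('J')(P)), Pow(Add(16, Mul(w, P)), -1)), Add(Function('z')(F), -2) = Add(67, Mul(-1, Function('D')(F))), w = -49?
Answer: Mul(Rational(2, 555), Pow(5220885, Rational(1, 2))) ≈ 8.2340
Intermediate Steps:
Function('D')(h) = 1
Function('z')(F) = 68 (Function('z')(F) = Add(2, Add(67, Mul(-1, 1))) = Add(2, Add(67, -1)) = Add(2, 66) = 68)
Function('E')(o, P) = Mul(-112, Pow(Add(16, Mul(-49, P)), -1)) (Function('E')(o, P) = Mul(Add(-112, 0), Pow(Add(16, Mul(-49, P)), -1)) = Mul(-112, Pow(Add(16, Mul(-49, P)), -1)))
Pow(Add(Function('E')(-77, Function('m')(-13, -14)), Function('z')(-195)), Rational(1, 2)) = Pow(Add(Mul(112, Pow(Add(-16, Mul(49, -11)), -1)), 68), Rational(1, 2)) = Pow(Add(Mul(112, Pow(Add(-16, -539), -1)), 68), Rational(1, 2)) = Pow(Add(Mul(112, Pow(-555, -1)), 68), Rational(1, 2)) = Pow(Add(Mul(112, Rational(-1, 555)), 68), Rational(1, 2)) = Pow(Add(Rational(-112, 555), 68), Rational(1, 2)) = Pow(Rational(37628, 555), Rational(1, 2)) = Mul(Rational(2, 555), Pow(5220885, Rational(1, 2)))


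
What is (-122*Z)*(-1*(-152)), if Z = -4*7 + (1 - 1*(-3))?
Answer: 445056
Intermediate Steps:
Z = -24 (Z = -28 + (1 + 3) = -28 + 4 = -24)
(-122*Z)*(-1*(-152)) = (-122*(-24))*(-1*(-152)) = 2928*152 = 445056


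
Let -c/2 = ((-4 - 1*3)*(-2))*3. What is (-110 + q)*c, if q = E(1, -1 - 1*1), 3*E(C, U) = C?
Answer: 9212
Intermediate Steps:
E(C, U) = C/3
q = 1/3 (q = (1/3)*1 = 1/3 ≈ 0.33333)
c = -84 (c = -2*(-4 - 1*3)*(-2)*3 = -2*(-4 - 3)*(-2)*3 = -2*(-7*(-2))*3 = -28*3 = -2*42 = -84)
(-110 + q)*c = (-110 + 1/3)*(-84) = -329/3*(-84) = 9212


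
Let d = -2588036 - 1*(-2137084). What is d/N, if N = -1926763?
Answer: 450952/1926763 ≈ 0.23405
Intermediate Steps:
d = -450952 (d = -2588036 + 2137084 = -450952)
d/N = -450952/(-1926763) = -450952*(-1/1926763) = 450952/1926763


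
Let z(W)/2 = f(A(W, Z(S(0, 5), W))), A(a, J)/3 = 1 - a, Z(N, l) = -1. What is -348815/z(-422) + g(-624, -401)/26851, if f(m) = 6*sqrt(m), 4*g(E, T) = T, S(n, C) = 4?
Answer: -401/107404 - 348815*sqrt(141)/5076 ≈ -815.99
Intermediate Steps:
A(a, J) = 3 - 3*a (A(a, J) = 3*(1 - a) = 3 - 3*a)
g(E, T) = T/4
z(W) = 12*sqrt(3 - 3*W) (z(W) = 2*(6*sqrt(3 - 3*W)) = 12*sqrt(3 - 3*W))
-348815/z(-422) + g(-624, -401)/26851 = -348815*1/(12*sqrt(3 - 3*(-422))) + ((1/4)*(-401))/26851 = -348815*1/(12*sqrt(3 + 1266)) - 401/4*1/26851 = -348815*sqrt(141)/5076 - 401/107404 = -401/107404 - 348815*sqrt(141)/5076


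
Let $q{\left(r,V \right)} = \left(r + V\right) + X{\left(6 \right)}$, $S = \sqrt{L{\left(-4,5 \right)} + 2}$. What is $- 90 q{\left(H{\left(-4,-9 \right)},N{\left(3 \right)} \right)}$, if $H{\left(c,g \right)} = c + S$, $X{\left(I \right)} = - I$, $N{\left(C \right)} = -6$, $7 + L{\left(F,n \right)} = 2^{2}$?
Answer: $1440 - 90 i \approx 1440.0 - 90.0 i$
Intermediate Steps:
$L{\left(F,n \right)} = -3$ ($L{\left(F,n \right)} = -7 + 2^{2} = -7 + 4 = -3$)
$S = i$ ($S = \sqrt{-3 + 2} = \sqrt{-1} = i \approx 1.0 i$)
$H{\left(c,g \right)} = i + c$ ($H{\left(c,g \right)} = c + i = i + c$)
$q{\left(r,V \right)} = -6 + V + r$ ($q{\left(r,V \right)} = \left(r + V\right) - 6 = \left(V + r\right) - 6 = -6 + V + r$)
$- 90 q{\left(H{\left(-4,-9 \right)},N{\left(3 \right)} \right)} = - 90 \left(-6 - 6 - \left(4 - i\right)\right) = - 90 \left(-16 + i\right) = 1440 - 90 i$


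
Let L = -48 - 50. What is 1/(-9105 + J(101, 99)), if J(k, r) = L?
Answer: -1/9203 ≈ -0.00010866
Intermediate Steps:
L = -98
J(k, r) = -98
1/(-9105 + J(101, 99)) = 1/(-9105 - 98) = 1/(-9203) = -1/9203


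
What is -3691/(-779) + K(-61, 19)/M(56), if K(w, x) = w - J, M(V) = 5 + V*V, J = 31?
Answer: 11521763/2446839 ≈ 4.7088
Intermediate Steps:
M(V) = 5 + V**2
K(w, x) = -31 + w (K(w, x) = w - 1*31 = w - 31 = -31 + w)
-3691/(-779) + K(-61, 19)/M(56) = -3691/(-779) + (-31 - 61)/(5 + 56**2) = -3691*(-1/779) - 92/(5 + 3136) = 3691/779 - 92/3141 = 11521763/2446839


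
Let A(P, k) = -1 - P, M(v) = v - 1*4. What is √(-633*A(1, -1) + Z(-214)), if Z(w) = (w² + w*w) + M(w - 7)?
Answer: √92633 ≈ 304.36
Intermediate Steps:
M(v) = -4 + v (M(v) = v - 4 = -4 + v)
Z(w) = -11 + w + 2*w² (Z(w) = (w² + w*w) + (-4 + (w - 7)) = (w² + w²) + (-4 + (-7 + w)) = 2*w² + (-11 + w) = -11 + w + 2*w²)
√(-633*A(1, -1) + Z(-214)) = √(-633*(-1 - 1*1) + (-11 - 214 + 2*(-214)²)) = √(-633*(-1 - 1) + (-11 - 214 + 2*45796)) = √(-633*(-2) + (-11 - 214 + 91592)) = √(1266 + 91367) = √92633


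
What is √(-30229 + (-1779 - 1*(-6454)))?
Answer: I*√25554 ≈ 159.86*I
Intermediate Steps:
√(-30229 + (-1779 - 1*(-6454))) = √(-30229 + (-1779 + 6454)) = √(-30229 + 4675) = √(-25554) = I*√25554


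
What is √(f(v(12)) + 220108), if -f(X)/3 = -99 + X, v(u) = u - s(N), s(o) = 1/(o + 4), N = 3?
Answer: √10798102/7 ≈ 469.44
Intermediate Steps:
s(o) = 1/(4 + o)
v(u) = -⅐ + u (v(u) = u - 1/(4 + 3) = u - 1/7 = u - 1*⅐ = u - ⅐ = -⅐ + u)
f(X) = 297 - 3*X (f(X) = -3*(-99 + X) = 297 - 3*X)
√(f(v(12)) + 220108) = √((297 - 3*(-⅐ + 12)) + 220108) = √((297 - 3*83/7) + 220108) = √((297 - 249/7) + 220108) = √(1830/7 + 220108) = √(1542586/7) = √10798102/7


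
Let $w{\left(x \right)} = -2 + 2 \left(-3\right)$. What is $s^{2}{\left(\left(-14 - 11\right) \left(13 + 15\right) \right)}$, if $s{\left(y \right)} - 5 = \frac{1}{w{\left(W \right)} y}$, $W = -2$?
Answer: $\frac{784056001}{31360000} \approx 25.002$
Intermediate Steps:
$w{\left(x \right)} = -8$ ($w{\left(x \right)} = -2 - 6 = -8$)
$s{\left(y \right)} = 5 - \frac{1}{8 y}$ ($s{\left(y \right)} = 5 + \frac{1}{\left(-8\right) y} = 5 - \frac{1}{8 y}$)
$s^{2}{\left(\left(-14 - 11\right) \left(13 + 15\right) \right)} = \left(5 - \frac{1}{8 \left(-14 - 11\right) \left(13 + 15\right)}\right)^{2} = \left(5 - \frac{1}{8 \left(\left(-25\right) 28\right)}\right)^{2} = \left(5 - \frac{1}{8 \left(-700\right)}\right)^{2} = \left(5 - - \frac{1}{5600}\right)^{2} = \left(5 + \frac{1}{5600}\right)^{2} = \left(\frac{28001}{5600}\right)^{2} = \frac{784056001}{31360000}$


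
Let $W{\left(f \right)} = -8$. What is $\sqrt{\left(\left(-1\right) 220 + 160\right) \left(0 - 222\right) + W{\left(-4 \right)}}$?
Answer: $32 \sqrt{13} \approx 115.38$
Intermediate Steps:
$\sqrt{\left(\left(-1\right) 220 + 160\right) \left(0 - 222\right) + W{\left(-4 \right)}} = \sqrt{\left(\left(-1\right) 220 + 160\right) \left(0 - 222\right) - 8} = \sqrt{\left(-220 + 160\right) \left(-222\right) - 8} = \sqrt{\left(-60\right) \left(-222\right) - 8} = \sqrt{13320 - 8} = \sqrt{13312} = 32 \sqrt{13}$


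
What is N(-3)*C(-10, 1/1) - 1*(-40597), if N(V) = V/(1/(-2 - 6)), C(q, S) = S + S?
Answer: 40645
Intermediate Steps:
C(q, S) = 2*S
N(V) = -8*V (N(V) = V/(1/(-8)) = V/(-⅛) = V*(-8) = -8*V)
N(-3)*C(-10, 1/1) - 1*(-40597) = (-8*(-3))*(2/1) - 1*(-40597) = 24*(2*1) + 40597 = 24*2 + 40597 = 48 + 40597 = 40645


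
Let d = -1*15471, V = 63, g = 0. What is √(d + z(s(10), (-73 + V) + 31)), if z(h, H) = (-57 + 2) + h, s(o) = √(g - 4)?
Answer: √(-15526 + 2*I) ≈ 0.008 + 124.6*I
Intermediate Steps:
s(o) = 2*I (s(o) = √(0 - 4) = √(-4) = 2*I)
z(h, H) = -55 + h
d = -15471
√(d + z(s(10), (-73 + V) + 31)) = √(-15471 + (-55 + 2*I)) = √(-15526 + 2*I)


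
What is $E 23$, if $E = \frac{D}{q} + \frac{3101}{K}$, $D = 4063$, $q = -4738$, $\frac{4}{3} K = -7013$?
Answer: $- \frac{144251609}{4334034} \approx -33.283$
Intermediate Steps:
$K = - \frac{21039}{4}$ ($K = \frac{3}{4} \left(-7013\right) = - \frac{21039}{4} \approx -5259.8$)
$E = - \frac{144251609}{99682782}$ ($E = \frac{4063}{-4738} + \frac{3101}{- \frac{21039}{4}} = 4063 \left(- \frac{1}{4738}\right) + 3101 \left(- \frac{4}{21039}\right) = - \frac{4063}{4738} - \frac{12404}{21039} = - \frac{144251609}{99682782} \approx -1.4471$)
$E 23 = \left(- \frac{144251609}{99682782}\right) 23 = - \frac{144251609}{4334034}$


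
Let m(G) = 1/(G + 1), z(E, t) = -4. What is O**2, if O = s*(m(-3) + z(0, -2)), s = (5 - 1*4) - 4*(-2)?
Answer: 6561/4 ≈ 1640.3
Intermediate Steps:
s = 9 (s = (5 - 4) + 8 = 1 + 8 = 9)
m(G) = 1/(1 + G)
O = -81/2 (O = 9*(1/(1 - 3) - 4) = 9*(1/(-2) - 4) = 9*(-1/2 - 4) = 9*(-9/2) = -81/2 ≈ -40.500)
O**2 = (-81/2)**2 = 6561/4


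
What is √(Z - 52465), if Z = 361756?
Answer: √309291 ≈ 556.14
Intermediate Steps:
√(Z - 52465) = √(361756 - 52465) = √309291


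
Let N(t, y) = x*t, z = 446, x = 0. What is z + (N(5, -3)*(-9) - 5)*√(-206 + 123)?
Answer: 446 - 5*I*√83 ≈ 446.0 - 45.552*I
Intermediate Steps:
N(t, y) = 0 (N(t, y) = 0*t = 0)
z + (N(5, -3)*(-9) - 5)*√(-206 + 123) = 446 + (0*(-9) - 5)*√(-206 + 123) = 446 + (0 - 5)*√(-83) = 446 - 5*I*√83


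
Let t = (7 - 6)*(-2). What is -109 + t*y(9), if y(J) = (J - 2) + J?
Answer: -141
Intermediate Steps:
y(J) = -2 + 2*J (y(J) = (-2 + J) + J = -2 + 2*J)
t = -2 (t = 1*(-2) = -2)
-109 + t*y(9) = -109 - 2*(-2 + 2*9) = -109 - 2*(-2 + 18) = -109 - 2*16 = -109 - 32 = -141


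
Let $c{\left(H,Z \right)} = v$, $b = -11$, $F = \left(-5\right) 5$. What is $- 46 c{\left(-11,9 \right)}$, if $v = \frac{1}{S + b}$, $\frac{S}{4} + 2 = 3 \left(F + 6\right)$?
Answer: $\frac{46}{247} \approx 0.18623$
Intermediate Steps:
$F = -25$
$S = -236$ ($S = -8 + 4 \cdot 3 \left(-25 + 6\right) = -8 + 4 \cdot 3 \left(-19\right) = -8 + 4 \left(-57\right) = -8 - 228 = -236$)
$v = - \frac{1}{247}$ ($v = \frac{1}{-236 - 11} = \frac{1}{-247} = - \frac{1}{247} \approx -0.0040486$)
$c{\left(H,Z \right)} = - \frac{1}{247}$
$- 46 c{\left(-11,9 \right)} = \left(-46\right) \left(- \frac{1}{247}\right) = \frac{46}{247}$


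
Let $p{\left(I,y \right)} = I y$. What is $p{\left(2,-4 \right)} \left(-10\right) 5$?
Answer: $400$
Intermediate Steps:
$p{\left(2,-4 \right)} \left(-10\right) 5 = 2 \left(-4\right) \left(-10\right) 5 = \left(-8\right) \left(-10\right) 5 = 80 \cdot 5 = 400$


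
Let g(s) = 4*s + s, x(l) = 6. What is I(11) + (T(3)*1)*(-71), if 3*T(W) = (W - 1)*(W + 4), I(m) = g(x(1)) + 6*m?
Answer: -706/3 ≈ -235.33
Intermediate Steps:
g(s) = 5*s
I(m) = 30 + 6*m (I(m) = 5*6 + 6*m = 30 + 6*m)
T(W) = (-1 + W)*(4 + W)/3 (T(W) = ((W - 1)*(W + 4))/3 = ((-1 + W)*(4 + W))/3 = (-1 + W)*(4 + W)/3)
I(11) + (T(3)*1)*(-71) = (30 + 6*11) + ((-4/3 + 3 + (⅓)*3²)*1)*(-71) = (30 + 66) + ((-4/3 + 3 + (⅓)*9)*1)*(-71) = 96 + ((-4/3 + 3 + 3)*1)*(-71) = 96 + ((14/3)*1)*(-71) = 96 + (14/3)*(-71) = 96 - 994/3 = -706/3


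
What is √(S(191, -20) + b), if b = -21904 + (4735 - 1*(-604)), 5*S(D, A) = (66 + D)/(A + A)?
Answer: I*√6626514/20 ≈ 128.71*I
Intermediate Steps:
S(D, A) = (66 + D)/(10*A) (S(D, A) = ((66 + D)/(A + A))/5 = ((66 + D)/((2*A)))/5 = ((66 + D)*(1/(2*A)))/5 = ((66 + D)/(2*A))/5 = (66 + D)/(10*A))
b = -16565 (b = -21904 + (4735 + 604) = -21904 + 5339 = -16565)
√(S(191, -20) + b) = √((⅒)*(66 + 191)/(-20) - 16565) = √((⅒)*(-1/20)*257 - 16565) = √(-257/200 - 16565) = √(-3313257/200) = I*√6626514/20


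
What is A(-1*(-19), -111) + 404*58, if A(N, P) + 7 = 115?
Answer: 23540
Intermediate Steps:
A(N, P) = 108 (A(N, P) = -7 + 115 = 108)
A(-1*(-19), -111) + 404*58 = 108 + 404*58 = 108 + 23432 = 23540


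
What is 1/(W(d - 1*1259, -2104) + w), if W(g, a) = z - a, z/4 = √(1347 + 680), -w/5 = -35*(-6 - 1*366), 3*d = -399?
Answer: -15749/992115896 - √2027/992115896 ≈ -1.5920e-5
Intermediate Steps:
d = -133 (d = (⅓)*(-399) = -133)
w = -65100 (w = -(-175)*(-6 - 1*366) = -(-175)*(-6 - 366) = -(-175)*(-372) = -5*13020 = -65100)
z = 4*√2027 (z = 4*√(1347 + 680) = 4*√2027 ≈ 180.09)
W(g, a) = -a + 4*√2027 (W(g, a) = 4*√2027 - a = -a + 4*√2027)
1/(W(d - 1*1259, -2104) + w) = 1/((-1*(-2104) + 4*√2027) - 65100) = 1/((2104 + 4*√2027) - 65100) = 1/(-62996 + 4*√2027)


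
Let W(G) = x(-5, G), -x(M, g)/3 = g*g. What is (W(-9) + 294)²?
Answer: 2601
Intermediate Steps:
x(M, g) = -3*g² (x(M, g) = -3*g*g = -3*g²)
W(G) = -3*G²
(W(-9) + 294)² = (-3*(-9)² + 294)² = (-3*81 + 294)² = (-243 + 294)² = 51² = 2601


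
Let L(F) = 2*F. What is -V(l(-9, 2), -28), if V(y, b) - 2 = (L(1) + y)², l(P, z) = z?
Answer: -18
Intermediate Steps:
V(y, b) = 2 + (2 + y)² (V(y, b) = 2 + (2*1 + y)² = 2 + (2 + y)²)
-V(l(-9, 2), -28) = -(2 + (2 + 2)²) = -(2 + 4²) = -(2 + 16) = -1*18 = -18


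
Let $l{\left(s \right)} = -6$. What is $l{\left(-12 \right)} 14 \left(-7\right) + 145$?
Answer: $733$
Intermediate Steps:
$l{\left(-12 \right)} 14 \left(-7\right) + 145 = - 6 \cdot 14 \left(-7\right) + 145 = \left(-6\right) \left(-98\right) + 145 = 588 + 145 = 733$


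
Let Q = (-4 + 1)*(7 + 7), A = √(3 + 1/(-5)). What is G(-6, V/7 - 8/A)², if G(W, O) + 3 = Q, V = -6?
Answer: 2025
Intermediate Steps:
A = √70/5 (A = √(3 - ⅕) = √(14/5) = √70/5 ≈ 1.6733)
Q = -42 (Q = -3*14 = -42)
G(W, O) = -45 (G(W, O) = -3 - 42 = -45)
G(-6, V/7 - 8/A)² = (-45)² = 2025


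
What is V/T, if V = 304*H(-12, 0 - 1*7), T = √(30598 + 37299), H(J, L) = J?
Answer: -3648*√67897/67897 ≈ -14.000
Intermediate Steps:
T = √67897 ≈ 260.57
V = -3648 (V = 304*(-12) = -3648)
V/T = -3648*√67897/67897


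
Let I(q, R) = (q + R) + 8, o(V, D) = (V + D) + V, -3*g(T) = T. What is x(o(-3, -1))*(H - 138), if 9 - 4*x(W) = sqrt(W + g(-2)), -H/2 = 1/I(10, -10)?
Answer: -4977/16 + 553*I*sqrt(57)/48 ≈ -311.06 + 86.98*I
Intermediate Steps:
g(T) = -T/3
o(V, D) = D + 2*V (o(V, D) = (D + V) + V = D + 2*V)
I(q, R) = 8 + R + q (I(q, R) = (R + q) + 8 = 8 + R + q)
H = -1/4 (H = -2/(8 - 10 + 10) = -2/8 = -2*1/8 = -1/4 ≈ -0.25000)
x(W) = 9/4 - sqrt(2/3 + W)/4 (x(W) = 9/4 - sqrt(W - 1/3*(-2))/4 = 9/4 - sqrt(W + 2/3)/4 = 9/4 - sqrt(2/3 + W)/4)
x(o(-3, -1))*(H - 138) = (9/4 - sqrt(6 + 9*(-1 + 2*(-3)))/12)*(-1/4 - 138) = (9/4 - sqrt(6 + 9*(-1 - 6))/12)*(-553/4) = (9/4 - sqrt(6 + 9*(-7))/12)*(-553/4) = (9/4 - sqrt(6 - 63)/12)*(-553/4) = (9/4 - I*sqrt(57)/12)*(-553/4) = -4977/16 + 553*I*sqrt(57)/48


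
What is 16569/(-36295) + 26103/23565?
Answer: 1060876/1629127 ≈ 0.65119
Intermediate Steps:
16569/(-36295) + 26103/23565 = 16569*(-1/36295) + 26103*(1/23565) = -2367/5185 + 8701/7855 = 1060876/1629127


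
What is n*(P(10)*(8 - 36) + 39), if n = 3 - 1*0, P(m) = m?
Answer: -723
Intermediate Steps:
n = 3 (n = 3 + 0 = 3)
n*(P(10)*(8 - 36) + 39) = 3*(10*(8 - 36) + 39) = 3*(10*(-28) + 39) = 3*(-280 + 39) = 3*(-241) = -723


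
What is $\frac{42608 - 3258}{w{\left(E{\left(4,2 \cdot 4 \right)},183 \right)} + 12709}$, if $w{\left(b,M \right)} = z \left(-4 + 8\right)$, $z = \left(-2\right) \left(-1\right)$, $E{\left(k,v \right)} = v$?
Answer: $\frac{39350}{12717} \approx 3.0943$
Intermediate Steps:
$z = 2$
$w{\left(b,M \right)} = 8$ ($w{\left(b,M \right)} = 2 \left(-4 + 8\right) = 2 \cdot 4 = 8$)
$\frac{42608 - 3258}{w{\left(E{\left(4,2 \cdot 4 \right)},183 \right)} + 12709} = \frac{42608 - 3258}{8 + 12709} = \frac{39350}{12717}$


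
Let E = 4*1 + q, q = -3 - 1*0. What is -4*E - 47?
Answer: -51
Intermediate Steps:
q = -3 (q = -3 + 0 = -3)
E = 1 (E = 4*1 - 3 = 4 - 3 = 1)
-4*E - 47 = -4*1 - 47 = -4 - 47 = -51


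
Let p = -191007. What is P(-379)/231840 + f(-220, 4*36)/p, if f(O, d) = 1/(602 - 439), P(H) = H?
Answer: -437039677/267338490720 ≈ -0.0016348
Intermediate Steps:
f(O, d) = 1/163
P(-379)/231840 + f(-220, 4*36)/p = -379/231840 + (1/163)/(-191007) = -379*1/231840 + (1/163)*(-1/191007) = -379/231840 - 1/31134141 = -437039677/267338490720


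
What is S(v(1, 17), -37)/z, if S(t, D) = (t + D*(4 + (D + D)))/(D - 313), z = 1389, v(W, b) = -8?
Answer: -1291/243075 ≈ -0.0053111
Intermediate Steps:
S(t, D) = (t + D*(4 + 2*D))/(-313 + D)
S(v(1, 17), -37)/z = ((-8 + 2*(-37)² + 4*(-37))/(-313 - 37))/1389 = ((-8 + 2*1369 - 148)/(-350))*(1/1389) = -(-8 + 2738 - 148)/350*(1/1389) = -1/350*2582*(1/1389) = -1291/175*1/1389 = -1291/243075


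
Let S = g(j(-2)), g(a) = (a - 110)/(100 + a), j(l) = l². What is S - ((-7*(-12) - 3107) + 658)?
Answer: 122927/52 ≈ 2364.0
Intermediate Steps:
g(a) = (-110 + a)/(100 + a)
S = -53/52 (S = (-110 + (-2)²)/(100 + (-2)²) = (-110 + 4)/(100 + 4) = -106/104 = (1/104)*(-106) = -53/52 ≈ -1.0192)
S - ((-7*(-12) - 3107) + 658) = -53/52 - ((-7*(-12) - 3107) + 658) = -53/52 - ((84 - 3107) + 658) = -53/52 - (-3023 + 658) = -53/52 - 1*(-2365) = -53/52 + 2365 = 122927/52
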